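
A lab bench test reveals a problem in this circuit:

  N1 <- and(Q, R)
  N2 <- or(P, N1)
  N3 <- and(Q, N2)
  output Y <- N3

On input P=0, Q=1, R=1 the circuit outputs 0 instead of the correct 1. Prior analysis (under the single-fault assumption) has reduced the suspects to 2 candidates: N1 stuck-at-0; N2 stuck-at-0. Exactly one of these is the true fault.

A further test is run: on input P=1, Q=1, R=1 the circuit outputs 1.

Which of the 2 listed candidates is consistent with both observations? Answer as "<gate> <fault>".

N1 stuck-at-0

Evaluate each candidate on input P=1, Q=1, R=1:
  N1 stuck-at-0: N1=0 [stuck-at-0], N2=1, N3=1 → 1 — matches
  N2 stuck-at-0: N1=1, N2=0 [stuck-at-0], N3=0 → 0 — eliminated
Only N1 stuck-at-0 reproduces the observed 1.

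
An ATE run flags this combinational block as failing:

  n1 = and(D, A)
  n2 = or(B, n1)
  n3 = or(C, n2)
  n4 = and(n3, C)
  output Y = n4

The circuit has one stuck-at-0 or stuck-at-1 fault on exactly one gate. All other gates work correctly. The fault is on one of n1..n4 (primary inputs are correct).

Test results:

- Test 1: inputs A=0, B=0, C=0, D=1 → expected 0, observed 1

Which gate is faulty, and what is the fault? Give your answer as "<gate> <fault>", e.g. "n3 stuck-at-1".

Fault-free values for test 1 (A=0, B=0, C=0, D=1): n1=0, n2=0, n3=0, n4=0, giving Y=0. Observed 1.
Test 1: faults giving observed 1 are {n4 stuck-at-1}.
Only n4 stuck-at-1 is consistent with every test.

n4 stuck-at-1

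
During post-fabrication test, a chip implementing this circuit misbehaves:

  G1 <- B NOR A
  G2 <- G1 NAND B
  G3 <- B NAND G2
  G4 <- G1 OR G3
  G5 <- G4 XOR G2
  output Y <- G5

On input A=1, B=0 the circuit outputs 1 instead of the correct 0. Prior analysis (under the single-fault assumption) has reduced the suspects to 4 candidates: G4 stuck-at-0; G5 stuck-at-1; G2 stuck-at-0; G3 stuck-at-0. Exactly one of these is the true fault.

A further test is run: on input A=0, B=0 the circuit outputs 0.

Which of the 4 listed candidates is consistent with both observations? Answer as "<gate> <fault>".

G3 stuck-at-0

Evaluate each candidate on input A=0, B=0:
  G4 stuck-at-0: G1=1, G2=1, G3=1, G4=0 [stuck-at-0], G5=1 → 1 — eliminated
  G5 stuck-at-1: G1=1, G2=1, G3=1, G4=1, G5=1 [stuck-at-1] → 1 — eliminated
  G2 stuck-at-0: G1=1, G2=0 [stuck-at-0], G3=1, G4=1, G5=1 → 1 — eliminated
  G3 stuck-at-0: G1=1, G2=1, G3=0 [stuck-at-0], G4=1, G5=0 → 0 — matches
Only G3 stuck-at-0 reproduces the observed 0.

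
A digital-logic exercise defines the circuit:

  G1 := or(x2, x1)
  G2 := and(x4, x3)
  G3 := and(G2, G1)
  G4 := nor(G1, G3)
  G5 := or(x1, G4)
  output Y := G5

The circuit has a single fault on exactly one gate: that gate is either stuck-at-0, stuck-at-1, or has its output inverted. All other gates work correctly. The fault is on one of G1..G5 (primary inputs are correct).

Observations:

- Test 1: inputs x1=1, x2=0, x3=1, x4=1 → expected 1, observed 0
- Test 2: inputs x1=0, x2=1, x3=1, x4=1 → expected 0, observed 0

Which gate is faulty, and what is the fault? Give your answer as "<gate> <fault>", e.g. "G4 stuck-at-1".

Fault-free values for test 1 (x1=1, x2=0, x3=1, x4=1): G1=1, G2=1, G3=1, G4=0, G5=1, giving Y=1. Observed 0.
Test 1: faults giving observed 0 are {G5 stuck-at-0, G5 inverted output}.
Test 2 (x1=0, x2=1, x3=1, x4=1): fault-free G1=1, G2=1, G3=1, G4=0, G5=0 → 0; observed 0. Eliminates G5 inverted output.
Only G5 stuck-at-0 is consistent with every test.

G5 stuck-at-0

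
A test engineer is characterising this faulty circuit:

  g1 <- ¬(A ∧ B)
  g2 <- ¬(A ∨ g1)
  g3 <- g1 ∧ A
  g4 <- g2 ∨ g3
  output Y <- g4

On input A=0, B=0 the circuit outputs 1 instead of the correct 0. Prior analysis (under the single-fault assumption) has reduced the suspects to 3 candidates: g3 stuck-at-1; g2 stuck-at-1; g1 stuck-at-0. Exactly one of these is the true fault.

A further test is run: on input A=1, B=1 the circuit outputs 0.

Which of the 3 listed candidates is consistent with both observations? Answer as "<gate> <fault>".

g1 stuck-at-0

Evaluate each candidate on input A=1, B=1:
  g3 stuck-at-1: g1=0, g2=0, g3=1 [stuck-at-1], g4=1 → 1 — eliminated
  g2 stuck-at-1: g1=0, g2=1 [stuck-at-1], g3=0, g4=1 → 1 — eliminated
  g1 stuck-at-0: g1=0 [stuck-at-0], g2=0, g3=0, g4=0 → 0 — matches
Only g1 stuck-at-0 reproduces the observed 0.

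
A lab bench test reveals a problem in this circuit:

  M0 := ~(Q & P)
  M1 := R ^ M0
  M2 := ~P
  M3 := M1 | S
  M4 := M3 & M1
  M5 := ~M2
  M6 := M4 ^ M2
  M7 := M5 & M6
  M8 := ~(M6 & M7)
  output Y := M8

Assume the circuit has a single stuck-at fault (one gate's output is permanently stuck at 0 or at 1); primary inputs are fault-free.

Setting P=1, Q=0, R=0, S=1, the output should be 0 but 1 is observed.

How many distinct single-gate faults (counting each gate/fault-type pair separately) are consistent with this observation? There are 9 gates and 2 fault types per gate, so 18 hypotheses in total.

Fault-free: M0=1, M1=1, M2=0, M3=1, M4=1, M5=1, M6=1, M7=1, M8=0 → 0. Observed 1.
  M0: stuck-at-0 ✓; others ✗
  M1: stuck-at-0 ✓; others ✗
  M2: stuck-at-1 ✓; others ✗
  M3: stuck-at-0 ✓; others ✗
  M4: stuck-at-0 ✓; others ✗
  M5: stuck-at-0 ✓; others ✗
  M6: stuck-at-0 ✓; others ✗
  M7: stuck-at-0 ✓; others ✗
  M8: stuck-at-1 ✓; others ✗
Consistent faults: {M0 stuck-at-0, M1 stuck-at-0, M2 stuck-at-1, M3 stuck-at-0, M4 stuck-at-0, M5 stuck-at-0, M6 stuck-at-0, M7 stuck-at-0, M8 stuck-at-1} — 9 in all.

9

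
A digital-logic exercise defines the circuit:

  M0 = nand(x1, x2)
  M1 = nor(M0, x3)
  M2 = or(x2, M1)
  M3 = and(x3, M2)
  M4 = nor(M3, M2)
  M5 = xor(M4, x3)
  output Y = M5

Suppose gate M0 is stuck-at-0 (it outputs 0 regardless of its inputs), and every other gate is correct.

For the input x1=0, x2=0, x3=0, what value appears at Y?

0

Propagate with M0 forced: M0=0 [stuck-at-0], M1=1, M2=1, M3=0, M4=0, M5=0.
So Y = 0. (Without the fault it would be 1.)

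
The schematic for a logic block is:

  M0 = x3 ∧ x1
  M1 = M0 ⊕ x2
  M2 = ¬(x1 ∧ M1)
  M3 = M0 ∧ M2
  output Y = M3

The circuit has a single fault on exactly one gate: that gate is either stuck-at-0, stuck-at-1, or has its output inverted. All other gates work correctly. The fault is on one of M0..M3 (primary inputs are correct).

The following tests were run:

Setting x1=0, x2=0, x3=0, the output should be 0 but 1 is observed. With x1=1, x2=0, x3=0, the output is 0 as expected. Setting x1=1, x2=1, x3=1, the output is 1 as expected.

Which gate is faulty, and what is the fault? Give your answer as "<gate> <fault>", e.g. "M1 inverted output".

Fault-free values for test 1 (x1=0, x2=0, x3=0): M0=0, M1=0, M2=1, M3=0, giving Y=0. Observed 1.
Test 1: faults giving observed 1 are {M0 stuck-at-1, M0 inverted output, M3 stuck-at-1, M3 inverted output}.
Test 2 (x1=1, x2=0, x3=0): fault-free M0=0, M1=0, M2=1, M3=0 → 0; observed 0. Eliminates M3 stuck-at-1, M3 inverted output.
Test 3 (x1=1, x2=1, x3=1): fault-free M0=1, M1=0, M2=1, M3=1 → 1; observed 1. Eliminates M0 inverted output.
Only M0 stuck-at-1 is consistent with every test.

M0 stuck-at-1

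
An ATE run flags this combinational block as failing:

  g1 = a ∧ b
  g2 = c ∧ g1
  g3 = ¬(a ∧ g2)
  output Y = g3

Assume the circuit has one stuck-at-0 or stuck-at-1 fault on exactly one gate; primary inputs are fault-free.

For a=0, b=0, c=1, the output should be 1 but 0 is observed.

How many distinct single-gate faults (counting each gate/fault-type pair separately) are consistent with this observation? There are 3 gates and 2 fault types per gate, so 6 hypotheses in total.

Fault-free: g1=0, g2=0, g3=1 → 1. Observed 0.
  g1 stuck-at-0: output 1 ✗
  g1 stuck-at-1: output 1 ✗
  g2 stuck-at-0: output 1 ✗
  g2 stuck-at-1: output 1 ✗
  g3 stuck-at-0: output 0 ✓
  g3 stuck-at-1: output 1 ✗
Consistent faults: {g3 stuck-at-0} — 1 in all.

1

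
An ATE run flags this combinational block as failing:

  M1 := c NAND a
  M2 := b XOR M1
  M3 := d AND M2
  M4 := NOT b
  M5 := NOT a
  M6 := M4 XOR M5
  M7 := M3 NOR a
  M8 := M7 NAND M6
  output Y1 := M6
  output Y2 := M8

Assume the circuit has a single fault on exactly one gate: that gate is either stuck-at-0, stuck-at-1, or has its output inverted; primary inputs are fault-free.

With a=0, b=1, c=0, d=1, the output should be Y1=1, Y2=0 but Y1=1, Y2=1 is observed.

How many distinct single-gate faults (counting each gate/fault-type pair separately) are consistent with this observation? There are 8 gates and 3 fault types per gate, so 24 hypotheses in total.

Fault-free: M1=1, M2=0, M3=0, M4=0, M5=1, M6=1, M7=1, M8=0 → Y1=1, Y2=0. Observed Y1=1, Y2=1.
  M1: stuck-at-0, inverted output ✓; others ✗
  M2: stuck-at-1, inverted output ✓; others ✗
  M3: stuck-at-1, inverted output ✓; others ✗
  M4: none of the 3 fault types match ✗
  M5: none of the 3 fault types match ✗
  M6: none of the 3 fault types match ✗
  M7: stuck-at-0, inverted output ✓; others ✗
  M8: stuck-at-1, inverted output ✓; others ✗
Consistent faults: {M1 stuck-at-0, M1 inverted output, M2 stuck-at-1, M2 inverted output, M3 stuck-at-1, M3 inverted output, M7 stuck-at-0, M7 inverted output, M8 stuck-at-1, M8 inverted output} — 10 in all.

10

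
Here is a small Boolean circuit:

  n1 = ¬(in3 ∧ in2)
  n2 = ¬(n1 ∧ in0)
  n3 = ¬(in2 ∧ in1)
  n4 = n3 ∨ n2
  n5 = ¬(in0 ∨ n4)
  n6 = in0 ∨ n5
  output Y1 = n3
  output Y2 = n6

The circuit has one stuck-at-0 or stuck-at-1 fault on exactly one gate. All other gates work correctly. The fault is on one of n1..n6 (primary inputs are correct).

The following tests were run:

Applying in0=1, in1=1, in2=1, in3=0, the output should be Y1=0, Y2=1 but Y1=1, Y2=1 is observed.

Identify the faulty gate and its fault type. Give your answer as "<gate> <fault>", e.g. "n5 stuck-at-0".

Fault-free values for test 1 (in0=1, in1=1, in2=1, in3=0): n1=1, n2=0, n3=0, n4=0, n5=0, n6=1, giving Y1=0, Y2=1. Observed Y1=1, Y2=1.
Test 1: faults giving observed Y1=1, Y2=1 are {n3 stuck-at-1}.
Only n3 stuck-at-1 is consistent with every test.

n3 stuck-at-1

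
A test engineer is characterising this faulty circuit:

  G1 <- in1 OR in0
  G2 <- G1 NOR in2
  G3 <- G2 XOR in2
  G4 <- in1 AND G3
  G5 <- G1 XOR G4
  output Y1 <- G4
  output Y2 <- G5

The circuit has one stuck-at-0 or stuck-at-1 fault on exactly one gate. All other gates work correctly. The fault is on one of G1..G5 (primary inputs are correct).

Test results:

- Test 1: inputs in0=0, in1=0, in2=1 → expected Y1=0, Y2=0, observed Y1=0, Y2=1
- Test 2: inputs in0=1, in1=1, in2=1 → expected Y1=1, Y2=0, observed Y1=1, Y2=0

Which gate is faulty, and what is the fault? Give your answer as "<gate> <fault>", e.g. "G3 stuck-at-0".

G1 stuck-at-1

Fault-free values for test 1 (in0=0, in1=0, in2=1): G1=0, G2=0, G3=1, G4=0, G5=0, giving Y1=0, Y2=0. Observed Y1=0, Y2=1.
Test 1: faults giving observed Y1=0, Y2=1 are {G1 stuck-at-1, G5 stuck-at-1}.
Test 2 (in0=1, in1=1, in2=1): fault-free G1=1, G2=0, G3=1, G4=1, G5=0 → Y1=1, Y2=0; observed Y1=1, Y2=0. Eliminates G5 stuck-at-1.
Only G1 stuck-at-1 is consistent with every test.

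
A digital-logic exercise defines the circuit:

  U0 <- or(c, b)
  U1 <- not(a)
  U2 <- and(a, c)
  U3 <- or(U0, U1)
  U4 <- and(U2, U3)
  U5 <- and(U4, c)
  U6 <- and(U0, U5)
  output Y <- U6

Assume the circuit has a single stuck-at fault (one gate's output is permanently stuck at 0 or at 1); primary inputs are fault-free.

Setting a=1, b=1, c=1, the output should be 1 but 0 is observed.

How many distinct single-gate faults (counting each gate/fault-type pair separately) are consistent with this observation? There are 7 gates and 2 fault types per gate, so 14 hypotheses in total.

Fault-free: U0=1, U1=0, U2=1, U3=1, U4=1, U5=1, U6=1 → 1. Observed 0.
  U0 stuck-at-0: output 0 ✓
  U0 stuck-at-1: output 1 ✗
  U1 stuck-at-0: output 1 ✗
  U1 stuck-at-1: output 1 ✗
  U2 stuck-at-0: output 0 ✓
  U2 stuck-at-1: output 1 ✗
  U3 stuck-at-0: output 0 ✓
  U3 stuck-at-1: output 1 ✗
  U4 stuck-at-0: output 0 ✓
  U4 stuck-at-1: output 1 ✗
  U5 stuck-at-0: output 0 ✓
  U5 stuck-at-1: output 1 ✗
  U6 stuck-at-0: output 0 ✓
  U6 stuck-at-1: output 1 ✗
Consistent faults: {U0 stuck-at-0, U2 stuck-at-0, U3 stuck-at-0, U4 stuck-at-0, U5 stuck-at-0, U6 stuck-at-0} — 6 in all.

6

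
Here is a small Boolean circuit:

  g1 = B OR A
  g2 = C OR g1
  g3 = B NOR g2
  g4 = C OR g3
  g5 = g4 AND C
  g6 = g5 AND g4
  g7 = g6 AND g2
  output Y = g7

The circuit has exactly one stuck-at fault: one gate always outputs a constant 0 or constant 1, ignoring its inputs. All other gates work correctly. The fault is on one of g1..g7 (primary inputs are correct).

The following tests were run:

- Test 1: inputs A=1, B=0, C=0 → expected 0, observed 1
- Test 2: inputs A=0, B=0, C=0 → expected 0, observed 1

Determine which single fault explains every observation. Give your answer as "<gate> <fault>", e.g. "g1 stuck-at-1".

Fault-free values for test 1 (A=1, B=0, C=0): g1=1, g2=1, g3=0, g4=0, g5=0, g6=0, g7=0, giving Y=0. Observed 1.
Test 1: faults giving observed 1 are {g6 stuck-at-1, g7 stuck-at-1}.
Test 2 (A=0, B=0, C=0): fault-free g1=0, g2=0, g3=1, g4=1, g5=0, g6=0, g7=0 → 0; observed 1. Eliminates g6 stuck-at-1.
Only g7 stuck-at-1 is consistent with every test.

g7 stuck-at-1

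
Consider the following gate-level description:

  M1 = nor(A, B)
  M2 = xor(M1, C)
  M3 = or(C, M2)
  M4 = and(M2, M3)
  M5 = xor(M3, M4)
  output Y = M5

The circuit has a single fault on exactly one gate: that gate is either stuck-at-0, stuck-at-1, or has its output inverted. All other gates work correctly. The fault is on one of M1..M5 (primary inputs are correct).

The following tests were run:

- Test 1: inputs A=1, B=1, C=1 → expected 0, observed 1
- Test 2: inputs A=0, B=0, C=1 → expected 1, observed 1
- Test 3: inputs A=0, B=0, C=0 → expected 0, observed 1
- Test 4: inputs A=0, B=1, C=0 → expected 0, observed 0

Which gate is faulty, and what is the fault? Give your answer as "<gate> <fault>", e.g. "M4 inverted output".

M4 stuck-at-0

Fault-free values for test 1 (A=1, B=1, C=1): M1=0, M2=1, M3=1, M4=1, M5=0, giving Y=0. Observed 1.
Test 1: faults giving observed 1 are {M1 stuck-at-1, M1 inverted output, M2 stuck-at-0, M2 inverted output, M4 stuck-at-0, M4 inverted output, M5 stuck-at-1, M5 inverted output}.
Test 2 (A=0, B=0, C=1): fault-free M1=1, M2=0, M3=1, M4=0, M5=1 → 1; observed 1. Eliminates M1 inverted output, M2 inverted output, M4 inverted output, M5 inverted output.
Test 3 (A=0, B=0, C=0): fault-free M1=1, M2=1, M3=1, M4=1, M5=0 → 0; observed 1. Eliminates M1 stuck-at-1, M2 stuck-at-0.
Test 4 (A=0, B=1, C=0): fault-free M1=0, M2=0, M3=0, M4=0, M5=0 → 0; observed 0. Eliminates M5 stuck-at-1.
Only M4 stuck-at-0 is consistent with every test.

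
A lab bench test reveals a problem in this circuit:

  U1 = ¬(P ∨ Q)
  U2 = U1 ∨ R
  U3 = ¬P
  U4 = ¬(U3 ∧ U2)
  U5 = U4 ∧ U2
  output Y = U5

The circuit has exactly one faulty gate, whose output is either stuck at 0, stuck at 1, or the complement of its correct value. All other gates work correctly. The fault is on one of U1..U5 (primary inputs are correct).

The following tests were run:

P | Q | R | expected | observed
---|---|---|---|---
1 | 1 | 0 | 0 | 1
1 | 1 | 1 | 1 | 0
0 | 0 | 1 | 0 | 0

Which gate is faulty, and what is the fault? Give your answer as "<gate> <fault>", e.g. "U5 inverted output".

U2 inverted output

Fault-free values for test 1 (P=1, Q=1, R=0): U1=0, U2=0, U3=0, U4=1, U5=0, giving Y=0. Observed 1.
Test 1: faults giving observed 1 are {U1 stuck-at-1, U1 inverted output, U2 stuck-at-1, U2 inverted output, U5 stuck-at-1, U5 inverted output}.
Test 2 (P=1, Q=1, R=1): fault-free U1=0, U2=1, U3=0, U4=1, U5=1 → 1; observed 0. Eliminates U1 stuck-at-1, U1 inverted output, U2 stuck-at-1, U5 stuck-at-1.
Test 3 (P=0, Q=0, R=1): fault-free U1=1, U2=1, U3=1, U4=0, U5=0 → 0; observed 0. Eliminates U5 inverted output.
Only U2 inverted output is consistent with every test.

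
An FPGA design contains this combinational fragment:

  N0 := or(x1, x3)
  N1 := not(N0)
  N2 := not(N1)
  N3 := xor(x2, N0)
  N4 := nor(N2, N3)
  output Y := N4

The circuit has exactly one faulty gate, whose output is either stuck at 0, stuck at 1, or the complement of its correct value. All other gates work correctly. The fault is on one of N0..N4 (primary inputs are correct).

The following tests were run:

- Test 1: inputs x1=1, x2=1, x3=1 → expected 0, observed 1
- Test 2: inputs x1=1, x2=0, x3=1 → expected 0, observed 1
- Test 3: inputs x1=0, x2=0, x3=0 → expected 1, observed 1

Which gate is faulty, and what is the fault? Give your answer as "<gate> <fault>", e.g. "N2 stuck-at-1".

Fault-free values for test 1 (x1=1, x2=1, x3=1): N0=1, N1=0, N2=1, N3=0, N4=0, giving Y=0. Observed 1.
Test 1: faults giving observed 1 are {N1 stuck-at-1, N1 inverted output, N2 stuck-at-0, N2 inverted output, N4 stuck-at-1, N4 inverted output}.
Test 2 (x1=1, x2=0, x3=1): fault-free N0=1, N1=0, N2=1, N3=1, N4=0 → 0; observed 1. Eliminates N1 stuck-at-1, N1 inverted output, N2 stuck-at-0, N2 inverted output.
Test 3 (x1=0, x2=0, x3=0): fault-free N0=0, N1=1, N2=0, N3=0, N4=1 → 1; observed 1. Eliminates N4 inverted output.
Only N4 stuck-at-1 is consistent with every test.

N4 stuck-at-1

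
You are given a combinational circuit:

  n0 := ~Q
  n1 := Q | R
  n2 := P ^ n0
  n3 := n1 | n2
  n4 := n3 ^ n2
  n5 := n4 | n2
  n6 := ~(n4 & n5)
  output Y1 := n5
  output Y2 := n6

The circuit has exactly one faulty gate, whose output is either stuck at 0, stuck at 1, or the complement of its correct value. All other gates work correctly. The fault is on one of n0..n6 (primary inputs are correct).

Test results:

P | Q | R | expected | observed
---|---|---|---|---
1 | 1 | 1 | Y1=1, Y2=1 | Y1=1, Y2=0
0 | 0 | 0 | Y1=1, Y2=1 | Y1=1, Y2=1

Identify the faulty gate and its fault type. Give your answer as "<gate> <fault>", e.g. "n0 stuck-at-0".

Fault-free values for test 1 (P=1, Q=1, R=1): n0=0, n1=1, n2=1, n3=1, n4=0, n5=1, n6=1, giving Y1=1, Y2=1. Observed Y1=1, Y2=0.
Test 1: faults giving observed Y1=1, Y2=0 are {n0 stuck-at-1, n0 inverted output, n2 stuck-at-0, n2 inverted output, n3 stuck-at-0, n3 inverted output, n4 stuck-at-1, n4 inverted output, n6 stuck-at-0, n6 inverted output}.
Test 2 (P=0, Q=0, R=0): fault-free n0=1, n1=0, n2=1, n3=1, n4=0, n5=1, n6=1 → Y1=1, Y2=1; observed Y1=1, Y2=1. Eliminates n0 inverted output, n2 stuck-at-0, n2 inverted output, n3 stuck-at-0, n3 inverted output, n4 stuck-at-1, n4 inverted output, n6 stuck-at-0, n6 inverted output.
Only n0 stuck-at-1 is consistent with every test.

n0 stuck-at-1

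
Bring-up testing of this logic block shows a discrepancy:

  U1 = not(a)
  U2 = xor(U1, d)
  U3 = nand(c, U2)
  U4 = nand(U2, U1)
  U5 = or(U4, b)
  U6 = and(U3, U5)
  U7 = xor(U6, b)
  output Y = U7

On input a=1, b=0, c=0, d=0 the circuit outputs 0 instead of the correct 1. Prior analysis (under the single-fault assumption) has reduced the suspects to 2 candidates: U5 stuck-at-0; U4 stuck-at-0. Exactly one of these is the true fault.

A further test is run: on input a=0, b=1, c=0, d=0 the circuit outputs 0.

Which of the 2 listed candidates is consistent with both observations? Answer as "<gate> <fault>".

Evaluate each candidate on input a=0, b=1, c=0, d=0:
  U5 stuck-at-0: U1=1, U2=1, U3=1, U4=0, U5=0 [stuck-at-0], U6=0, U7=1 → 1 — eliminated
  U4 stuck-at-0: U1=1, U2=1, U3=1, U4=0 [stuck-at-0], U5=1, U6=1, U7=0 → 0 — matches
Only U4 stuck-at-0 reproduces the observed 0.

U4 stuck-at-0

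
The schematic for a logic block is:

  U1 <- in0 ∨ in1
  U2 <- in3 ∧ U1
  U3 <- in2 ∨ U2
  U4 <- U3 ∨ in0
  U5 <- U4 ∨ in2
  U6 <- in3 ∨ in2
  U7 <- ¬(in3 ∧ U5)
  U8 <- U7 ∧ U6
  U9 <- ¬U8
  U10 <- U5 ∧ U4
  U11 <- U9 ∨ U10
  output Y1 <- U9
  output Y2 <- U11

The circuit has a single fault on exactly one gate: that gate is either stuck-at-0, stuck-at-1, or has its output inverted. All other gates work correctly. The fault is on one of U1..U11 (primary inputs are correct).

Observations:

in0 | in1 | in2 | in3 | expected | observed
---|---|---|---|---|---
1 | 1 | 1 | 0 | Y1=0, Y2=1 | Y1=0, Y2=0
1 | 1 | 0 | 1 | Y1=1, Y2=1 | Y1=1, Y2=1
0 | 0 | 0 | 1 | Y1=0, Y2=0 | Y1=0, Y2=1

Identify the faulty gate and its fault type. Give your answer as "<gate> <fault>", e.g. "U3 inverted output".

U10 inverted output

Fault-free values for test 1 (in0=1, in1=1, in2=1, in3=0): U1=1, U2=0, U3=1, U4=1, U5=1, U6=1, U7=1, U8=1, U9=0, U10=1, U11=1, giving Y1=0, Y2=1. Observed Y1=0, Y2=0.
Test 1: faults giving observed Y1=0, Y2=0 are {U4 stuck-at-0, U4 inverted output, U5 stuck-at-0, U5 inverted output, U10 stuck-at-0, U10 inverted output, U11 stuck-at-0, U11 inverted output}.
Test 2 (in0=1, in1=1, in2=0, in3=1): fault-free U1=1, U2=1, U3=1, U4=1, U5=1, U6=1, U7=0, U8=0, U9=1, U10=1, U11=1 → Y1=1, Y2=1; observed Y1=1, Y2=1. Eliminates U4 stuck-at-0, U4 inverted output, U5 stuck-at-0, U5 inverted output, U11 stuck-at-0, U11 inverted output.
Test 3 (in0=0, in1=0, in2=0, in3=1): fault-free U1=0, U2=0, U3=0, U4=0, U5=0, U6=1, U7=1, U8=1, U9=0, U10=0, U11=0 → Y1=0, Y2=0; observed Y1=0, Y2=1. Eliminates U10 stuck-at-0.
Only U10 inverted output is consistent with every test.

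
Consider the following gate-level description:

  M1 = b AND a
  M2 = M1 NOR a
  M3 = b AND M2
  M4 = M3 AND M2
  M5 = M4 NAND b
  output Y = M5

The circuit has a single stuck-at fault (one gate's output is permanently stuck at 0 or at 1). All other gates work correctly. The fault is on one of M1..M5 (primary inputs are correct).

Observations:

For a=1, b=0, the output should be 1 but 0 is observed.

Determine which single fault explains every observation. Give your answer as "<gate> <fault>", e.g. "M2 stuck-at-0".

Fault-free values for test 1 (a=1, b=0): M1=0, M2=0, M3=0, M4=0, M5=1, giving Y=1. Observed 0.
Test 1: faults giving observed 0 are {M5 stuck-at-0}.
Only M5 stuck-at-0 is consistent with every test.

M5 stuck-at-0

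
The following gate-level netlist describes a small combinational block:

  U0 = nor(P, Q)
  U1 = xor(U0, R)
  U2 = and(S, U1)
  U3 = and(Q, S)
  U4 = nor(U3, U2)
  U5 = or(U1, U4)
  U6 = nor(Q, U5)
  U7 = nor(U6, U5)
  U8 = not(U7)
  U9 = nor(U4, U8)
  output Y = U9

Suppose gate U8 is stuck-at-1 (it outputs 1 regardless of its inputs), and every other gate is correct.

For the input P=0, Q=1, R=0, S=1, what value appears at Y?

0

Propagate with U8 forced: U0=0, U1=0, U2=0, U3=1, U4=0, U5=0, U6=0, U7=1, U8=1 [stuck-at-1], U9=0.
So Y = 0. (Without the fault it would be 1.)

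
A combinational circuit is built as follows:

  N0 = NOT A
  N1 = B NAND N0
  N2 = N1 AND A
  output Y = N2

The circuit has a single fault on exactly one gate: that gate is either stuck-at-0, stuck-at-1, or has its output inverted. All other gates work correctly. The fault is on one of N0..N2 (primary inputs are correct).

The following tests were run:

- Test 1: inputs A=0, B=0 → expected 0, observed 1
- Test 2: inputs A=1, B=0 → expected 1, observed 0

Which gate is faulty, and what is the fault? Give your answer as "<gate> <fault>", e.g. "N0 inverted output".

N2 inverted output

Fault-free values for test 1 (A=0, B=0): N0=1, N1=1, N2=0, giving Y=0. Observed 1.
Test 1: faults giving observed 1 are {N2 stuck-at-1, N2 inverted output}.
Test 2 (A=1, B=0): fault-free N0=0, N1=1, N2=1 → 1; observed 0. Eliminates N2 stuck-at-1.
Only N2 inverted output is consistent with every test.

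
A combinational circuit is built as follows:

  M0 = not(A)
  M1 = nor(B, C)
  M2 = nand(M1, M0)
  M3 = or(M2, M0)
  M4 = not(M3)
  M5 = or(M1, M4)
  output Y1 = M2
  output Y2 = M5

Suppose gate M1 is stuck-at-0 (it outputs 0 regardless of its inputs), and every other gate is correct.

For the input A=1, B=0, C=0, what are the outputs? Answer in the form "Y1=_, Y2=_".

Propagate with M1 forced: M0=0, M1=0 [stuck-at-0], M2=1, M3=1, M4=0, M5=0.
So the outputs are Y1=1, Y2=0. (Without the fault they would be Y1=1, Y2=1.)

Y1=1, Y2=0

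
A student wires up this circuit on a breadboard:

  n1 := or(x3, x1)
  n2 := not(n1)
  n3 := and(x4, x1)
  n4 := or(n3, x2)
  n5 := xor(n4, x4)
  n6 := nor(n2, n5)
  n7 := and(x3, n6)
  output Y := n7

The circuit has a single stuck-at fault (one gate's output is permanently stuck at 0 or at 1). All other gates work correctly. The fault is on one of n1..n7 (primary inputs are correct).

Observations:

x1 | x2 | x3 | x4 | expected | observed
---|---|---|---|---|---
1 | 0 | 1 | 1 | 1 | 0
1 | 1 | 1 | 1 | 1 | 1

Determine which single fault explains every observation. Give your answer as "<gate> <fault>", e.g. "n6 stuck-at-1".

Fault-free values for test 1 (x1=1, x2=0, x3=1, x4=1): n1=1, n2=0, n3=1, n4=1, n5=0, n6=1, n7=1, giving Y=1. Observed 0.
Test 1: faults giving observed 0 are {n1 stuck-at-0, n2 stuck-at-1, n3 stuck-at-0, n4 stuck-at-0, n5 stuck-at-1, n6 stuck-at-0, n7 stuck-at-0}.
Test 2 (x1=1, x2=1, x3=1, x4=1): fault-free n1=1, n2=0, n3=1, n4=1, n5=0, n6=1, n7=1 → 1; observed 1. Eliminates n1 stuck-at-0, n2 stuck-at-1, n4 stuck-at-0, n5 stuck-at-1, n6 stuck-at-0, n7 stuck-at-0.
Only n3 stuck-at-0 is consistent with every test.

n3 stuck-at-0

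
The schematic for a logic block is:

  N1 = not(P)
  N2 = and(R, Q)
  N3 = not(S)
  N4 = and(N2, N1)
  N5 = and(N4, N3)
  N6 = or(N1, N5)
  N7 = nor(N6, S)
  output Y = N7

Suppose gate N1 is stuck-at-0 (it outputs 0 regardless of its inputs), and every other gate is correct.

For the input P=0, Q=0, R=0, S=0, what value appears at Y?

1

Propagate with N1 forced: N1=0 [stuck-at-0], N2=0, N3=1, N4=0, N5=0, N6=0, N7=1.
So Y = 1. (Without the fault it would be 0.)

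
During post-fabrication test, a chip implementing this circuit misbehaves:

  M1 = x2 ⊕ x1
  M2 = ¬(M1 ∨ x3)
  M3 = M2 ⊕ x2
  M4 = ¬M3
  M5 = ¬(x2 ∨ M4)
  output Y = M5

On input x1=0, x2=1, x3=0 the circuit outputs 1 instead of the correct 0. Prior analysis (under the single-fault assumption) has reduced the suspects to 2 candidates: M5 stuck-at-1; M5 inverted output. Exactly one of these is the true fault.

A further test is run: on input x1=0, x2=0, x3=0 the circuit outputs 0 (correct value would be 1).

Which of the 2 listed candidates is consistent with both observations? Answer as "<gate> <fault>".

Evaluate each candidate on input x1=0, x2=0, x3=0:
  M5 stuck-at-1: M1=0, M2=1, M3=1, M4=0, M5=1 [stuck-at-1] → 1 — eliminated
  M5 inverted output: M1=0, M2=1, M3=1, M4=0, M5=0 [inverted output] → 0 — matches
Only M5 inverted output reproduces the observed 0.

M5 inverted output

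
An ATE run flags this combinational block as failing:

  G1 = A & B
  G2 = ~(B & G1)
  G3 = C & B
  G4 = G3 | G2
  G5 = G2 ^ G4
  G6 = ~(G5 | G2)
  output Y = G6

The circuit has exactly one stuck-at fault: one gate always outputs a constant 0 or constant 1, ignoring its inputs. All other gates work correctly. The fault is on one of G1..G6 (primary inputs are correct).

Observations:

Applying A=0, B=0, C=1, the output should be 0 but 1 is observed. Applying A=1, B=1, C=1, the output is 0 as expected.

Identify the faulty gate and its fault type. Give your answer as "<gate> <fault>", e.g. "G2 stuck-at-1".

G2 stuck-at-0

Fault-free values for test 1 (A=0, B=0, C=1): G1=0, G2=1, G3=0, G4=1, G5=0, G6=0, giving Y=0. Observed 1.
Test 1: faults giving observed 1 are {G2 stuck-at-0, G6 stuck-at-1}.
Test 2 (A=1, B=1, C=1): fault-free G1=1, G2=0, G3=1, G4=1, G5=1, G6=0 → 0; observed 0. Eliminates G6 stuck-at-1.
Only G2 stuck-at-0 is consistent with every test.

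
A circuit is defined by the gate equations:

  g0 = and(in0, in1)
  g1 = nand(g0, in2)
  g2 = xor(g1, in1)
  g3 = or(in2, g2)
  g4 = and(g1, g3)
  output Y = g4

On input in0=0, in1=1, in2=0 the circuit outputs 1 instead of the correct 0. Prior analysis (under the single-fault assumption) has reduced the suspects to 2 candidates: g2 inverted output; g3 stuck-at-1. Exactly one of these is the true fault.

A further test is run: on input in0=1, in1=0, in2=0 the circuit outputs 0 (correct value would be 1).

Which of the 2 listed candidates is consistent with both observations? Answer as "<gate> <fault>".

g2 inverted output

Evaluate each candidate on input in0=1, in1=0, in2=0:
  g2 inverted output: g0=0, g1=1, g2=0 [inverted output], g3=0, g4=0 → 0 — matches
  g3 stuck-at-1: g0=0, g1=1, g2=1, g3=1 [stuck-at-1], g4=1 → 1 — eliminated
Only g2 inverted output reproduces the observed 0.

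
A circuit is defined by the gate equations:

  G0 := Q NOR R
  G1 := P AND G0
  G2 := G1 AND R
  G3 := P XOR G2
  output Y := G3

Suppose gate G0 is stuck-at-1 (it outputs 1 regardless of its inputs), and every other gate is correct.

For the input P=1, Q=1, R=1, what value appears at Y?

Propagate with G0 forced: G0=1 [stuck-at-1], G1=1, G2=1, G3=0.
So Y = 0. (Without the fault it would be 1.)

0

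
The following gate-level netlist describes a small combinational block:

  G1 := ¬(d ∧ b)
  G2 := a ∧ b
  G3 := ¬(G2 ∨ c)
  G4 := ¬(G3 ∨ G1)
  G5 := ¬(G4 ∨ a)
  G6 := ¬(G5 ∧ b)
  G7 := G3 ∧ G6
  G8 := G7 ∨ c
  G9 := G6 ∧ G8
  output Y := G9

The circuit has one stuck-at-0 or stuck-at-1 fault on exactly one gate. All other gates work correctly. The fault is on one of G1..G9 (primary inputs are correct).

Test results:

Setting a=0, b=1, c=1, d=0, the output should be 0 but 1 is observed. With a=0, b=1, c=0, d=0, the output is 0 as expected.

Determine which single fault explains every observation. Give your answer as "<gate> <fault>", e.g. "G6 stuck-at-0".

Fault-free values for test 1 (a=0, b=1, c=1, d=0): G1=1, G2=0, G3=0, G4=0, G5=1, G6=0, G7=0, G8=1, G9=0, giving Y=0. Observed 1.
Test 1: faults giving observed 1 are {G1 stuck-at-0, G4 stuck-at-1, G5 stuck-at-0, G6 stuck-at-1, G9 stuck-at-1}.
Test 2 (a=0, b=1, c=0, d=0): fault-free G1=1, G2=0, G3=1, G4=0, G5=1, G6=0, G7=0, G8=0, G9=0 → 0; observed 0. Eliminates G4 stuck-at-1, G5 stuck-at-0, G6 stuck-at-1, G9 stuck-at-1.
Only G1 stuck-at-0 is consistent with every test.

G1 stuck-at-0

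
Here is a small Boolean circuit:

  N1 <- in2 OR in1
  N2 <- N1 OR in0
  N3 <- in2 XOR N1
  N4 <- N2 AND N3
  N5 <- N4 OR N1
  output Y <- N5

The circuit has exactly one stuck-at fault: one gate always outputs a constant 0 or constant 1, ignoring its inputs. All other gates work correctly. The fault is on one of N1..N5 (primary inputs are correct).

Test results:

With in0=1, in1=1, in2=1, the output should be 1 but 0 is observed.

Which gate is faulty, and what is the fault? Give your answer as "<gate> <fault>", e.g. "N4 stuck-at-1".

Fault-free values for test 1 (in0=1, in1=1, in2=1): N1=1, N2=1, N3=0, N4=0, N5=1, giving Y=1. Observed 0.
Test 1: faults giving observed 0 are {N5 stuck-at-0}.
Only N5 stuck-at-0 is consistent with every test.

N5 stuck-at-0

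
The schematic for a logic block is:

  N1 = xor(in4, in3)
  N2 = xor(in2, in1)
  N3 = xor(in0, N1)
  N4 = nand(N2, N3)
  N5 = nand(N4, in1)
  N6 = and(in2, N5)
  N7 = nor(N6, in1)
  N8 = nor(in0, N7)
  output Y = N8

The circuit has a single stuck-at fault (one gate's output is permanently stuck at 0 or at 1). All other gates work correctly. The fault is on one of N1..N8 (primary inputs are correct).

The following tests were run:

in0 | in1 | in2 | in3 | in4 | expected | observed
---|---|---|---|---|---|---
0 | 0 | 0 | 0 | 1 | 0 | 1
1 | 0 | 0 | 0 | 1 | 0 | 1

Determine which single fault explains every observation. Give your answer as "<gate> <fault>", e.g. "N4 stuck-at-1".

N8 stuck-at-1

Fault-free values for test 1 (in0=0, in1=0, in2=0, in3=0, in4=1): N1=1, N2=0, N3=1, N4=1, N5=1, N6=0, N7=1, N8=0, giving Y=0. Observed 1.
Test 1: faults giving observed 1 are {N6 stuck-at-1, N7 stuck-at-0, N8 stuck-at-1}.
Test 2 (in0=1, in1=0, in2=0, in3=0, in4=1): fault-free N1=1, N2=0, N3=0, N4=1, N5=1, N6=0, N7=1, N8=0 → 0; observed 1. Eliminates N6 stuck-at-1, N7 stuck-at-0.
Only N8 stuck-at-1 is consistent with every test.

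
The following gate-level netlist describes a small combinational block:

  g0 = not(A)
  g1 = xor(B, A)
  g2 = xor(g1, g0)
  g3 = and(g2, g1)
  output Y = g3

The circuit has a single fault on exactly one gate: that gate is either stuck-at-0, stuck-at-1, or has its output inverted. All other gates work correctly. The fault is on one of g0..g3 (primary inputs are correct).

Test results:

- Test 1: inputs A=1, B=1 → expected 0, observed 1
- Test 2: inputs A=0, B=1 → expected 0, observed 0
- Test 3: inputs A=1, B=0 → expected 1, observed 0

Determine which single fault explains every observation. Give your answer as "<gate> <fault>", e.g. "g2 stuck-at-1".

Fault-free values for test 1 (A=1, B=1): g0=0, g1=0, g2=0, g3=0, giving Y=0. Observed 1.
Test 1: faults giving observed 1 are {g1 stuck-at-1, g1 inverted output, g3 stuck-at-1, g3 inverted output}.
Test 2 (A=0, B=1): fault-free g0=1, g1=1, g2=0, g3=0 → 0; observed 0. Eliminates g3 stuck-at-1, g3 inverted output.
Test 3 (A=1, B=0): fault-free g0=0, g1=1, g2=1, g3=1 → 1; observed 0. Eliminates g1 stuck-at-1.
Only g1 inverted output is consistent with every test.

g1 inverted output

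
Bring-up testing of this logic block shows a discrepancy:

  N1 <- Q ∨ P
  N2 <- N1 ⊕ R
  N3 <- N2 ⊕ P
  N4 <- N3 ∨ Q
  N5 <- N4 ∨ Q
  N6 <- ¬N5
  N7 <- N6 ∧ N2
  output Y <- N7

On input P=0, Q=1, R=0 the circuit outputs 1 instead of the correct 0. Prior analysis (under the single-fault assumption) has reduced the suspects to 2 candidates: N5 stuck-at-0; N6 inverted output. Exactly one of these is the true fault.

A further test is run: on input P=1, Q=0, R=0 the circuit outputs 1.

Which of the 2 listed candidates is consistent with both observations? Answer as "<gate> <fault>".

N5 stuck-at-0

Evaluate each candidate on input P=1, Q=0, R=0:
  N5 stuck-at-0: N1=1, N2=1, N3=0, N4=0, N5=0 [stuck-at-0], N6=1, N7=1 → 1 — matches
  N6 inverted output: N1=1, N2=1, N3=0, N4=0, N5=0, N6=0 [inverted output], N7=0 → 0 — eliminated
Only N5 stuck-at-0 reproduces the observed 1.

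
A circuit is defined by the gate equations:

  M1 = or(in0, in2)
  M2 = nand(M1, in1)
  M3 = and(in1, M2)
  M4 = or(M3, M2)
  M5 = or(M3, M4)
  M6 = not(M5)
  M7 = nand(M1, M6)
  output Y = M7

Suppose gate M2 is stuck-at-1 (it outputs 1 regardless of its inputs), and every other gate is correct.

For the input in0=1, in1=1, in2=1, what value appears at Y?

1

Propagate with M2 forced: M1=1, M2=1 [stuck-at-1], M3=1, M4=1, M5=1, M6=0, M7=1.
So Y = 1. (Without the fault it would be 0.)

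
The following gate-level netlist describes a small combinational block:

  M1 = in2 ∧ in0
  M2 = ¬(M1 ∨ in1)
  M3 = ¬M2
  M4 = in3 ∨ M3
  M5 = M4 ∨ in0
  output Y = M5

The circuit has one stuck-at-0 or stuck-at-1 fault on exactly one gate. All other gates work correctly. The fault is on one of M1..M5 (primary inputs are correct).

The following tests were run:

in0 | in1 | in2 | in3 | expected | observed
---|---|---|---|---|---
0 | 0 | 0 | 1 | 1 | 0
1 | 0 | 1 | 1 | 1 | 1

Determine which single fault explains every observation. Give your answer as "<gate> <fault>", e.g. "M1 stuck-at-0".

M4 stuck-at-0

Fault-free values for test 1 (in0=0, in1=0, in2=0, in3=1): M1=0, M2=1, M3=0, M4=1, M5=1, giving Y=1. Observed 0.
Test 1: faults giving observed 0 are {M4 stuck-at-0, M5 stuck-at-0}.
Test 2 (in0=1, in1=0, in2=1, in3=1): fault-free M1=1, M2=0, M3=1, M4=1, M5=1 → 1; observed 1. Eliminates M5 stuck-at-0.
Only M4 stuck-at-0 is consistent with every test.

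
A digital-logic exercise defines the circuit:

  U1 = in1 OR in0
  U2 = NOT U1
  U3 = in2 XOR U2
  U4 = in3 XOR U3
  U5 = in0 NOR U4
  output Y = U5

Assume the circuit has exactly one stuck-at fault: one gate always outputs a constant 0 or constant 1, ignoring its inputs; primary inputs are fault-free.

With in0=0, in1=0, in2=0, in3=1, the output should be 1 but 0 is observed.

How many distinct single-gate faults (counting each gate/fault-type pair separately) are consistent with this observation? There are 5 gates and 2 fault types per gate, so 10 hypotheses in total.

5

Fault-free: U1=0, U2=1, U3=1, U4=0, U5=1 → 1. Observed 0.
  U1 stuck-at-0: output 1 ✗
  U1 stuck-at-1: output 0 ✓
  U2 stuck-at-0: output 0 ✓
  U2 stuck-at-1: output 1 ✗
  U3 stuck-at-0: output 0 ✓
  U3 stuck-at-1: output 1 ✗
  U4 stuck-at-0: output 1 ✗
  U4 stuck-at-1: output 0 ✓
  U5 stuck-at-0: output 0 ✓
  U5 stuck-at-1: output 1 ✗
Consistent faults: {U1 stuck-at-1, U2 stuck-at-0, U3 stuck-at-0, U4 stuck-at-1, U5 stuck-at-0} — 5 in all.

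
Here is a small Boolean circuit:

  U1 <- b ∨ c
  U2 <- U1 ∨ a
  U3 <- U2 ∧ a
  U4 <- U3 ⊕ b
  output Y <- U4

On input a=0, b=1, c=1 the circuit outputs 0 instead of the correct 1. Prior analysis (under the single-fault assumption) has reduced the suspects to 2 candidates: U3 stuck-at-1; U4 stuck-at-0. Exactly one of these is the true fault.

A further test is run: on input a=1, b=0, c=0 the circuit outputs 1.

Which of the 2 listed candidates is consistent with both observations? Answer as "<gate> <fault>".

U3 stuck-at-1

Evaluate each candidate on input a=1, b=0, c=0:
  U3 stuck-at-1: U1=0, U2=1, U3=1 [stuck-at-1], U4=1 → 1 — matches
  U4 stuck-at-0: U1=0, U2=1, U3=1, U4=0 [stuck-at-0] → 0 — eliminated
Only U3 stuck-at-1 reproduces the observed 1.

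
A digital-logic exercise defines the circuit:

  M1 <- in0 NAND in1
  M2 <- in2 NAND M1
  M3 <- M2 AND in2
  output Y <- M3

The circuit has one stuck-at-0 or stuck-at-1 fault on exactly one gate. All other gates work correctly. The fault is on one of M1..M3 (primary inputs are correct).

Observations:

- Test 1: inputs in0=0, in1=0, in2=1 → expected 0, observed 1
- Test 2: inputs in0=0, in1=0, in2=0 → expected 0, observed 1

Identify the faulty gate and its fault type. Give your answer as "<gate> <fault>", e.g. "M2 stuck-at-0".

Fault-free values for test 1 (in0=0, in1=0, in2=1): M1=1, M2=0, M3=0, giving Y=0. Observed 1.
Test 1: faults giving observed 1 are {M1 stuck-at-0, M2 stuck-at-1, M3 stuck-at-1}.
Test 2 (in0=0, in1=0, in2=0): fault-free M1=1, M2=1, M3=0 → 0; observed 1. Eliminates M1 stuck-at-0, M2 stuck-at-1.
Only M3 stuck-at-1 is consistent with every test.

M3 stuck-at-1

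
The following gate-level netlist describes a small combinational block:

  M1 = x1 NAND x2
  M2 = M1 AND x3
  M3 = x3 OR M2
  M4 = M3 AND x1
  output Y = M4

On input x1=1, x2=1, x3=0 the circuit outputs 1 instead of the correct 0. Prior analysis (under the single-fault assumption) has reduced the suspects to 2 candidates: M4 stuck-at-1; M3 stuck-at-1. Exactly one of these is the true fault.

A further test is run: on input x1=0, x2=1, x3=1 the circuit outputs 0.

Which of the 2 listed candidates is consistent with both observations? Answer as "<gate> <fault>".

M3 stuck-at-1

Evaluate each candidate on input x1=0, x2=1, x3=1:
  M4 stuck-at-1: M1=1, M2=1, M3=1, M4=1 [stuck-at-1] → 1 — eliminated
  M3 stuck-at-1: M1=1, M2=1, M3=1 [stuck-at-1], M4=0 → 0 — matches
Only M3 stuck-at-1 reproduces the observed 0.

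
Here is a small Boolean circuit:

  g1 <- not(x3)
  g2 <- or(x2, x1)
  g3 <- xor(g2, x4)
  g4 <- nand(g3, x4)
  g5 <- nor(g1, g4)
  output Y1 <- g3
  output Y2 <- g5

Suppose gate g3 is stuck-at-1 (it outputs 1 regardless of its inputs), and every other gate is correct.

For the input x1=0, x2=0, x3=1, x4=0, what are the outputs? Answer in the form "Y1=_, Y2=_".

Propagate with g3 forced: g1=0, g2=0, g3=1 [stuck-at-1], g4=1, g5=0.
So the outputs are Y1=1, Y2=0. (Without the fault they would be Y1=0, Y2=0.)

Y1=1, Y2=0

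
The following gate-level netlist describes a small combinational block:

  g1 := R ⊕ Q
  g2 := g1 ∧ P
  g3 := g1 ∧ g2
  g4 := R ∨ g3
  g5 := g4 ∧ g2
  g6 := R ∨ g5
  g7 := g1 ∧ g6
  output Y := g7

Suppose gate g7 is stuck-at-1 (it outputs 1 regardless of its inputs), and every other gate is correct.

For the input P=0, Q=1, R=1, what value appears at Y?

1

Propagate with g7 forced: g1=0, g2=0, g3=0, g4=1, g5=0, g6=1, g7=1 [stuck-at-1].
So Y = 1. (Without the fault it would be 0.)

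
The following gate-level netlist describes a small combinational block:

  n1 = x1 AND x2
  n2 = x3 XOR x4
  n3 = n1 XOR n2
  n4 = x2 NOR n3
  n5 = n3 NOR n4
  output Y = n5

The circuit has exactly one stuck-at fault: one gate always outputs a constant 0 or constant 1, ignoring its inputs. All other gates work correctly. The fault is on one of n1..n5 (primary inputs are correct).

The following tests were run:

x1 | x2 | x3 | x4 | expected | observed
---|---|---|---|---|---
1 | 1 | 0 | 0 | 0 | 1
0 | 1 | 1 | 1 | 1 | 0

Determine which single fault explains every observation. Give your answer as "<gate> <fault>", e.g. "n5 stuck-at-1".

Fault-free values for test 1 (x1=1, x2=1, x3=0, x4=0): n1=1, n2=0, n3=1, n4=0, n5=0, giving Y=0. Observed 1.
Test 1: faults giving observed 1 are {n1 stuck-at-0, n2 stuck-at-1, n3 stuck-at-0, n5 stuck-at-1}.
Test 2 (x1=0, x2=1, x3=1, x4=1): fault-free n1=0, n2=0, n3=0, n4=0, n5=1 → 1; observed 0. Eliminates n1 stuck-at-0, n3 stuck-at-0, n5 stuck-at-1.
Only n2 stuck-at-1 is consistent with every test.

n2 stuck-at-1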